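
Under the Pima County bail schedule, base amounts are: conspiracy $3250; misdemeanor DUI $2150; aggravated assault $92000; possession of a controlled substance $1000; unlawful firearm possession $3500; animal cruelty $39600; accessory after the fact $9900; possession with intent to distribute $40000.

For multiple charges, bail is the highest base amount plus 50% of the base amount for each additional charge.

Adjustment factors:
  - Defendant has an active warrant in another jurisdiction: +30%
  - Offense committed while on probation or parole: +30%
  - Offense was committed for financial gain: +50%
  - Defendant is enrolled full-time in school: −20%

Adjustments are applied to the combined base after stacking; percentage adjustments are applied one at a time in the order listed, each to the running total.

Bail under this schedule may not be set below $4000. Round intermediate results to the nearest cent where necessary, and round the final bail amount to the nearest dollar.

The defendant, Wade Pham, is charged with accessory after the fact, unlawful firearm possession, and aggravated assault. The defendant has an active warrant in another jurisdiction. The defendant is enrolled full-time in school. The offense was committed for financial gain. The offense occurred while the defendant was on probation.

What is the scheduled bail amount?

$200164

Base amounts from the schedule: accessory after the fact $9900; unlawful firearm possession $3500; aggravated assault $92000.
Stacking rule: highest base plus 50% of each additional charge. Highest is aggravated assault at $92000. Additional: $9900 × 50% = $4950; $3500 × 50% = $1750. Combined base = $92000 + $6700 = $98700.
Defendant has an active warrant in another jurisdiction (+30%): $98700 × 1.3 = $128310.
Offense committed while on probation or parole (+30%): $128310 × 1.3 = $166803.
Offense was committed for financial gain (+50%): $166803 × 1.5 = $250204.50.
Defendant is enrolled full-time in school (−20%): $250204.50 × 0.8 = $200163.60.
$200163.60 is at or above the $4000 minimum.
Rounded to the nearest dollar: $200164.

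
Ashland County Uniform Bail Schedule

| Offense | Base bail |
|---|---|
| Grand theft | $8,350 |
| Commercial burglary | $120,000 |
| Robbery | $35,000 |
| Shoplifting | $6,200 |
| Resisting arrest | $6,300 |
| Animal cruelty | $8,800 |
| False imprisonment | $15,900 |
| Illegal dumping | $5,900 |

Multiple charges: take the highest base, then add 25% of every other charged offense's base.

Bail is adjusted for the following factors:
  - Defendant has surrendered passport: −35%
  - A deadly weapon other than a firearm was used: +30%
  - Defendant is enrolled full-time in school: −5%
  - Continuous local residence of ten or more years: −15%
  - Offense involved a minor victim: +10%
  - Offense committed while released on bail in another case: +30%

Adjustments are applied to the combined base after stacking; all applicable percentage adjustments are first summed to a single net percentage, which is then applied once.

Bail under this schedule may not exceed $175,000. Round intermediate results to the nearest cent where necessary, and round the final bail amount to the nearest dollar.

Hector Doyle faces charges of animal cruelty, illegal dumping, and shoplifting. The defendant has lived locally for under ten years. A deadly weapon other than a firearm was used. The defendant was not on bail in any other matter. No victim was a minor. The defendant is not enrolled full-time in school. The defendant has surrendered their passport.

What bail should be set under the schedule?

$11,234

Base amounts from the schedule: animal cruelty $8,800; illegal dumping $5,900; shoplifting $6,200.
Stacking rule: highest base plus 25% of each additional charge. Highest is animal cruelty at $8,800. Additional: $5,900 × 25% = $1,475; $6,200 × 25% = $1,550. Combined base = $8,800 + $3,025 = $11,825.
Net percentage adjustment: −35% +30% = −5%. $11,825 × 0.95 = $11,233.75.
$11,233.75 is within the $175,000 maximum.
Rounded to the nearest dollar: $11,234.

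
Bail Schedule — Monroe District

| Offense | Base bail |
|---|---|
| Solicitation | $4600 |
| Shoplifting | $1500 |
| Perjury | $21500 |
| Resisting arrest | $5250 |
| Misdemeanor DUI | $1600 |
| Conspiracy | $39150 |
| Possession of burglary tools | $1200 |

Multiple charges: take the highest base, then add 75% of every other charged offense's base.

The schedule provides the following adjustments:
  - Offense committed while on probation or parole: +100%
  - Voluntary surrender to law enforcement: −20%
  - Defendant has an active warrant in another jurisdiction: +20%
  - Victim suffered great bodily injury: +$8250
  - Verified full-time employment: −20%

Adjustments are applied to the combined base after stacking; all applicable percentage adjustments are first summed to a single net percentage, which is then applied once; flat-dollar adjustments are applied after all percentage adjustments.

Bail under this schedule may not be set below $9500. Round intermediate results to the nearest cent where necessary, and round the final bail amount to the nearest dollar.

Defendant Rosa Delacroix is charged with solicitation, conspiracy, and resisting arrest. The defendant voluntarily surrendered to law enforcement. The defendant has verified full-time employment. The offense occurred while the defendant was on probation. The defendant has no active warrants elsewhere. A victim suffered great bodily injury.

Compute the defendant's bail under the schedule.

Base amounts from the schedule: solicitation $4600; conspiracy $39150; resisting arrest $5250.
Stacking rule: highest base plus 75% of each additional charge. Highest is conspiracy at $39150. Additional: $4600 × 75% = $3450; $5250 × 75% = $3937.50. Combined base = $39150 + $7387.50 = $46537.50.
Net percentage adjustment: +100% −20% −20% = +60%. $46537.50 × 1.6 = $74460.
Victim suffered great bodily injury (+$8250 flat): $74460 + $8250 = $82710.
$82710 is at or above the $9500 minimum.

$82710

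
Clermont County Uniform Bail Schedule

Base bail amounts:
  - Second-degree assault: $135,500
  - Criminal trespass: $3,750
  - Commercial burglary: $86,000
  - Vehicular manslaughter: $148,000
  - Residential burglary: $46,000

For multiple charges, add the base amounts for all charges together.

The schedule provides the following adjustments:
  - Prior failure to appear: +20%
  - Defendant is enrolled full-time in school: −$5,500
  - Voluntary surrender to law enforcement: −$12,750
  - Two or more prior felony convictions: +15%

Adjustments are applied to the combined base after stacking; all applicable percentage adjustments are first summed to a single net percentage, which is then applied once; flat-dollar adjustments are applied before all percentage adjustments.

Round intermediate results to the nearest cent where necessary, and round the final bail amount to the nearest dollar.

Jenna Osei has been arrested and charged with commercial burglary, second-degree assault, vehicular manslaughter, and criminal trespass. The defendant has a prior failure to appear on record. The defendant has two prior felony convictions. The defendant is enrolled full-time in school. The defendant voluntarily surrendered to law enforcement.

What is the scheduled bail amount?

Base amounts from the schedule: commercial burglary $86,000; second-degree assault $135,500; vehicular manslaughter $148,000; criminal trespass $3,750.
Stacking rule: sum of all bases. $86,000 + $135,500 + $148,000 + $3,750 = $373,250.
Defendant is enrolled full-time in school (−$5,500 flat): $373,250 − $5,500 = $367,750.
Voluntary surrender to law enforcement (−$12,750 flat): $367,750 − $12,750 = $355,000.
Net percentage adjustment: +20% +15% = +35%. $355,000 × 1.35 = $479,250.

$479,250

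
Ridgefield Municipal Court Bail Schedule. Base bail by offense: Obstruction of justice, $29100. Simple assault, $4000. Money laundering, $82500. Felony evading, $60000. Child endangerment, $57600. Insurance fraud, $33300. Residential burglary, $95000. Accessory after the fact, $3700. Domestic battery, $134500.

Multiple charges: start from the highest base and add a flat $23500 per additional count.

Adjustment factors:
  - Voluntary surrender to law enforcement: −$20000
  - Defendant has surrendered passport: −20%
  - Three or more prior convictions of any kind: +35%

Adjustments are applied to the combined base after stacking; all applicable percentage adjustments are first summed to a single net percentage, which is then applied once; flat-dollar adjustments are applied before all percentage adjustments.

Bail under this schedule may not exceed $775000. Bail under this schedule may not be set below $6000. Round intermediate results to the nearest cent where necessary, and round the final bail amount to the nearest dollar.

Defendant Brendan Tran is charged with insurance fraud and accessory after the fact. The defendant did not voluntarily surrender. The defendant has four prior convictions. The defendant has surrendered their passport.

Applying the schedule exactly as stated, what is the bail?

Base amounts from the schedule: insurance fraud $33300; accessory after the fact $3700.
Stacking rule: highest base plus $23500 per additional charge. Highest is insurance fraud at $33300; 1 additional charge → +$23500. Combined base = $56800.
Net percentage adjustment: −20% +35% = +15%. $56800 × 1.15 = $65320.
$65320 is within the $775000 maximum.
$65320 is at or above the $6000 minimum.

$65320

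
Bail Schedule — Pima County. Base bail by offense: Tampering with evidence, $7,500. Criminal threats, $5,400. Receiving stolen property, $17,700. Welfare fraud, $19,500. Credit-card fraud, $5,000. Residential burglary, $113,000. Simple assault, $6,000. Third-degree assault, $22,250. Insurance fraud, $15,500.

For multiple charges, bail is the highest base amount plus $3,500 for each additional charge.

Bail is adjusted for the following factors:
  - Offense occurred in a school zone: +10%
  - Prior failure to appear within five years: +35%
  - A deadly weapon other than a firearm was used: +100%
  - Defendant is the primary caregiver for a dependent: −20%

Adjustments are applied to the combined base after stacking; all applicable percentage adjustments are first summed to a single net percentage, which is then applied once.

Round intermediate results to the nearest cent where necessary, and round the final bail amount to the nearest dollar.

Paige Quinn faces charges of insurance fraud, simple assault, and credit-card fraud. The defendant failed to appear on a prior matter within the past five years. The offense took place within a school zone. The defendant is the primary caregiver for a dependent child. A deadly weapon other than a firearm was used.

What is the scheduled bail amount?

$50,625

Base amounts from the schedule: insurance fraud $15,500; simple assault $6,000; credit-card fraud $5,000.
Stacking rule: highest base plus $3,500 per additional charge. Highest is insurance fraud at $15,500; 2 additional charges → +$7,000. Combined base = $22,500.
Net percentage adjustment: +10% +35% +100% −20% = +125%. $22,500 × 2.25 = $50,625.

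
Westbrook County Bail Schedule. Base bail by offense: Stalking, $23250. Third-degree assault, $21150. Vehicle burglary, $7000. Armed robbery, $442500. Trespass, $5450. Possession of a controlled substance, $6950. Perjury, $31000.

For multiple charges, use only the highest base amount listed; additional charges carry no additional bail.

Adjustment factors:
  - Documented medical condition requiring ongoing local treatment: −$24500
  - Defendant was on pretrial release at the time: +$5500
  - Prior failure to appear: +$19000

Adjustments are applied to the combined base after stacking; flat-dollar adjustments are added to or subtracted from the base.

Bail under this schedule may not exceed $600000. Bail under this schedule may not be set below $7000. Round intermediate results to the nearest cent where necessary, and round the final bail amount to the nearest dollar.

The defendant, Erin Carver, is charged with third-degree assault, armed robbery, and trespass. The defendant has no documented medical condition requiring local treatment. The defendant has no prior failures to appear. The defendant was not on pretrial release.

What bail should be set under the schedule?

$442500

Base amounts from the schedule: third-degree assault $21150; armed robbery $442500; trespass $5450.
Stacking rule: use the highest base only. Highest is armed robbery at $442500. Combined base = $442500.
No adjustment factors apply to this defendant.
$442500 is within the $600000 maximum.
$442500 is at or above the $7000 minimum.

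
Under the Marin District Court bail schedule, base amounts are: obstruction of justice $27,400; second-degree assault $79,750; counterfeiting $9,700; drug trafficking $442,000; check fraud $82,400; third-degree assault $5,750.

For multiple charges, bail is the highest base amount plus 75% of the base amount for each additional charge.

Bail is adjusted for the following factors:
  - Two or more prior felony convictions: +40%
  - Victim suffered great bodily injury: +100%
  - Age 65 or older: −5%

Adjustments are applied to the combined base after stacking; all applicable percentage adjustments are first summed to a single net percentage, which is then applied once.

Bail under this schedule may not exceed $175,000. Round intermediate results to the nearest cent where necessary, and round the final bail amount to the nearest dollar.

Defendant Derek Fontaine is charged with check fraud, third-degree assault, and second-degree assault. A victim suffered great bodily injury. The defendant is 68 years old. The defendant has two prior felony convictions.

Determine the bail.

$175,000

Base amounts from the schedule: check fraud $82,400; third-degree assault $5,750; second-degree assault $79,750.
Stacking rule: highest base plus 75% of each additional charge. Highest is check fraud at $82,400. Additional: $5,750 × 75% = $4,312.50; $79,750 × 75% = $59,812.50. Combined base = $82,400 + $64,125 = $146,525.
Net percentage adjustment: +40% +100% −5% = +135%. $146,525 × 2.35 = $344,333.75.
Result $344,333.75 exceeds the maximum of $175,000; bail is capped at $175,000.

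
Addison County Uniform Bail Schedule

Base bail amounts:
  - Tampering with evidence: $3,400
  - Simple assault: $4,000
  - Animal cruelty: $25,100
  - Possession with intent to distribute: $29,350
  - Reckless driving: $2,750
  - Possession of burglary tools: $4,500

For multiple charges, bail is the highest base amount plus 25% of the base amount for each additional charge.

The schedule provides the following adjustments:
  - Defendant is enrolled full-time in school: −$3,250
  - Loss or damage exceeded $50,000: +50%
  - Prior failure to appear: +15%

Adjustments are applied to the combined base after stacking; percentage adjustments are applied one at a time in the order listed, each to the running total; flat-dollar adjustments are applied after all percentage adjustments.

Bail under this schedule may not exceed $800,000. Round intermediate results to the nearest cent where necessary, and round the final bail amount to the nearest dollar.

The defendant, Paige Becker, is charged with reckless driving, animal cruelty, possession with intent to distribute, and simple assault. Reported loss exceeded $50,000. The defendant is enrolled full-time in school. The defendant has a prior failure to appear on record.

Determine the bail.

$61,114

Base amounts from the schedule: reckless driving $2,750; animal cruelty $25,100; possession with intent to distribute $29,350; simple assault $4,000.
Stacking rule: highest base plus 25% of each additional charge. Highest is possession with intent to distribute at $29,350. Additional: $2,750 × 25% = $687.50; $25,100 × 25% = $6,275; $4,000 × 25% = $1,000. Combined base = $29,350 + $7,962.50 = $37,312.50.
Loss or damage exceeded $50,000 (+50%): $37,312.50 × 1.5 = $55,968.75.
Prior failure to appear (+15%): $55,968.75 × 1.15 = $64,364.06.
Defendant is enrolled full-time in school (−$3,250 flat): $64,364.06 − $3,250 = $61,114.06.
$61,114.06 is within the $800,000 maximum.
Rounded to the nearest dollar: $61,114.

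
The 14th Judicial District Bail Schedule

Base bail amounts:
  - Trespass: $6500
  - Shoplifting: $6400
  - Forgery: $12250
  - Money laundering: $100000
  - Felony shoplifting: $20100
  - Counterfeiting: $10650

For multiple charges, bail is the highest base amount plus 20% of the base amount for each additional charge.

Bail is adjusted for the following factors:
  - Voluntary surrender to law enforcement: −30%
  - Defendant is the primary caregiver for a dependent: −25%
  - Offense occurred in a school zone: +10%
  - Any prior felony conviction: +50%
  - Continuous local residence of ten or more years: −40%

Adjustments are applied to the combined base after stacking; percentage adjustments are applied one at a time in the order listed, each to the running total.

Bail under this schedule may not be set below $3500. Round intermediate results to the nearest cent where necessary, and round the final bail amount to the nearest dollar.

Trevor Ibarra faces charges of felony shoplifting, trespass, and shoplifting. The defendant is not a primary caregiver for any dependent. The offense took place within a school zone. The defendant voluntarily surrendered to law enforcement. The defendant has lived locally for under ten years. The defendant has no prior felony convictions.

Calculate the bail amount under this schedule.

$17464

Base amounts from the schedule: felony shoplifting $20100; trespass $6500; shoplifting $6400.
Stacking rule: highest base plus 20% of each additional charge. Highest is felony shoplifting at $20100. Additional: $6500 × 20% = $1300; $6400 × 20% = $1280. Combined base = $20100 + $2580 = $22680.
Voluntary surrender to law enforcement (−30%): $22680 × 0.7 = $15876.
Offense occurred in a school zone (+10%): $15876 × 1.1 = $17463.60.
$17463.60 is at or above the $3500 minimum.
Rounded to the nearest dollar: $17464.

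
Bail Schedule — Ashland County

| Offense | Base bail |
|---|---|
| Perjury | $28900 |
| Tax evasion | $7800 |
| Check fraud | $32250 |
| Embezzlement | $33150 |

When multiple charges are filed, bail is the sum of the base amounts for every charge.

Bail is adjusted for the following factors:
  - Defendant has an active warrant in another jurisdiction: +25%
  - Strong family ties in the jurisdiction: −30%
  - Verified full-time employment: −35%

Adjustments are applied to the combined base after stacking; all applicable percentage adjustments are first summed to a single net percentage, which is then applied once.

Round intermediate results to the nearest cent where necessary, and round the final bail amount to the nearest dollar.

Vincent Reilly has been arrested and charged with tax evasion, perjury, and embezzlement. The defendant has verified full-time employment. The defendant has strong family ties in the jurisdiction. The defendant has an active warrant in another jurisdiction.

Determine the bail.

Base amounts from the schedule: tax evasion $7800; perjury $28900; embezzlement $33150.
Stacking rule: sum of all bases. $7800 + $28900 + $33150 = $69850.
Net percentage adjustment: +25% −30% −35% = −40%. $69850 × 0.6 = $41910.

$41910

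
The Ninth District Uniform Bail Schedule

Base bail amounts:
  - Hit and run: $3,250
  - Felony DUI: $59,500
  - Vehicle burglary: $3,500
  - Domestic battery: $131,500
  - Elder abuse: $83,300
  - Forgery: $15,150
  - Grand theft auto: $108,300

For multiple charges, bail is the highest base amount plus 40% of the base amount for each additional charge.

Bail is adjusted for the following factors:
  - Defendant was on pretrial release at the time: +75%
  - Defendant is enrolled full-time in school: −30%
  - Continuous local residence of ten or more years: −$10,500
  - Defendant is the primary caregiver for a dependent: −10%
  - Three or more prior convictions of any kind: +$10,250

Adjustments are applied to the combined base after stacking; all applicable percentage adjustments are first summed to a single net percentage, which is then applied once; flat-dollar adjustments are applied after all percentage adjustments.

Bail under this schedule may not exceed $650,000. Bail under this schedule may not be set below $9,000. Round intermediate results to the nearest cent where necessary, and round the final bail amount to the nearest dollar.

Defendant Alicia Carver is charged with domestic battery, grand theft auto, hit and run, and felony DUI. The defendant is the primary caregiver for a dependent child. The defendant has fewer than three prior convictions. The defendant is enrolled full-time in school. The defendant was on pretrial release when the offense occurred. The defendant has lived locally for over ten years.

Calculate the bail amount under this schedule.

$259,392

Base amounts from the schedule: domestic battery $131,500; grand theft auto $108,300; hit and run $3,250; felony DUI $59,500.
Stacking rule: highest base plus 40% of each additional charge. Highest is domestic battery at $131,500. Additional: $108,300 × 40% = $43,320; $3,250 × 40% = $1,300; $59,500 × 40% = $23,800. Combined base = $131,500 + $68,420 = $199,920.
Net percentage adjustment: +75% −30% −10% = +35%. $199,920 × 1.35 = $269,892.
Continuous local residence of ten or more years (−$10,500 flat): $269,892 − $10,500 = $259,392.
$259,392 is within the $650,000 maximum.
$259,392 is at or above the $9,000 minimum.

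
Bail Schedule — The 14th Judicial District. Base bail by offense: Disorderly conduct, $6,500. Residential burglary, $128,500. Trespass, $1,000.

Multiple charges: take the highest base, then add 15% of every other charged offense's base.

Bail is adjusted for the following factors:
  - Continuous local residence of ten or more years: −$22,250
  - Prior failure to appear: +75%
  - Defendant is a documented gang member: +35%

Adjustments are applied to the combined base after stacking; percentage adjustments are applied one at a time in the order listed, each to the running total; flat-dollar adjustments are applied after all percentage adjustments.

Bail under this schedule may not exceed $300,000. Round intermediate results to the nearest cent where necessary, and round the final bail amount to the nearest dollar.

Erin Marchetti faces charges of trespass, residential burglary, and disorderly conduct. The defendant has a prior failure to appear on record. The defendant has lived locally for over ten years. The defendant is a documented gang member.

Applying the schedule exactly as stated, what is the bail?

Base amounts from the schedule: trespass $1,000; residential burglary $128,500; disorderly conduct $6,500.
Stacking rule: highest base plus 15% of each additional charge. Highest is residential burglary at $128,500. Additional: $1,000 × 15% = $150; $6,500 × 15% = $975. Combined base = $128,500 + $1,125 = $129,625.
Prior failure to appear (+75%): $129,625 × 1.75 = $226,843.75.
Defendant is a documented gang member (+35%): $226,843.75 × 1.35 = $306,239.06.
Continuous local residence of ten or more years (−$22,250 flat): $306,239.06 − $22,250 = $283,989.06.
$283,989.06 is within the $300,000 maximum.
Rounded to the nearest dollar: $283,989.

$283,989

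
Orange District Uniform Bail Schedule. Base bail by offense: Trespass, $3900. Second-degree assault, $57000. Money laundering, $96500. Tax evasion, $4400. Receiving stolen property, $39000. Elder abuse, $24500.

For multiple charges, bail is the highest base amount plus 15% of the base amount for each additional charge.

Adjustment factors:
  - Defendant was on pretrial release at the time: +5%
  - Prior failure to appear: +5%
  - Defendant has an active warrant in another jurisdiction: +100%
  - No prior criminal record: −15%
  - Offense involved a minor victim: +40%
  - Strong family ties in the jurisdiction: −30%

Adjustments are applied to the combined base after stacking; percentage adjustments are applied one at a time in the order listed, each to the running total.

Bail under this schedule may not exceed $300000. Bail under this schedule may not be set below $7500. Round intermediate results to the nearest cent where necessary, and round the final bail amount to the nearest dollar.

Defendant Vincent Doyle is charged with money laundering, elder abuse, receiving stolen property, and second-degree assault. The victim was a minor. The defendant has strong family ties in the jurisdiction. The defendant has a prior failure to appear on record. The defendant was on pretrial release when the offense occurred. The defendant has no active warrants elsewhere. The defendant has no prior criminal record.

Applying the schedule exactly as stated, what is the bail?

$105224

Base amounts from the schedule: money laundering $96500; elder abuse $24500; receiving stolen property $39000; second-degree assault $57000.
Stacking rule: highest base plus 15% of each additional charge. Highest is money laundering at $96500. Additional: $24500 × 15% = $3675; $39000 × 15% = $5850; $57000 × 15% = $8550. Combined base = $96500 + $18075 = $114575.
Defendant was on pretrial release at the time (+5%): $114575 × 1.05 = $120303.75.
Prior failure to appear (+5%): $120303.75 × 1.05 = $126318.94.
No prior criminal record (−15%): $126318.94 × 0.85 = $107371.10.
Offense involved a minor victim (+40%): $107371.10 × 1.4 = $150319.54.
Strong family ties in the jurisdiction (−30%): $150319.54 × 0.7 = $105223.68.
$105223.68 is within the $300000 maximum.
$105223.68 is at or above the $7500 minimum.
Rounded to the nearest dollar: $105224.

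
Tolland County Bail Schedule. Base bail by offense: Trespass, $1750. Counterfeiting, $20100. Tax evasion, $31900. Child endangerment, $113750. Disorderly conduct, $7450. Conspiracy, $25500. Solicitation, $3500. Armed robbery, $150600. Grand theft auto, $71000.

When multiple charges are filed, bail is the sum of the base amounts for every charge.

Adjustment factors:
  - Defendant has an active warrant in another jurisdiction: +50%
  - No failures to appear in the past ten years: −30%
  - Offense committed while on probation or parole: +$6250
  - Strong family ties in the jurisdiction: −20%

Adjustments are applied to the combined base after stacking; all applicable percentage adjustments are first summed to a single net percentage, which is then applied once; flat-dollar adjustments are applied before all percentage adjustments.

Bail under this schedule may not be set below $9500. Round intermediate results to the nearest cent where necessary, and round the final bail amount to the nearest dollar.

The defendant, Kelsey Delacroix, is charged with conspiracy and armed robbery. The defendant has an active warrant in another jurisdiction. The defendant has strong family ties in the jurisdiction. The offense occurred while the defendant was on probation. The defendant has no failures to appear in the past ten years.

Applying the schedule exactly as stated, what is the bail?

$182350

Base amounts from the schedule: conspiracy $25500; armed robbery $150600.
Stacking rule: sum of all bases. $25500 + $150600 = $176100.
Offense committed while on probation or parole (+$6250 flat): $176100 + $6250 = $182350.
Net percentage adjustment: +50% −30% −20% = +0%. $182350 × 1 = $182350.
$182350 is at or above the $9500 minimum.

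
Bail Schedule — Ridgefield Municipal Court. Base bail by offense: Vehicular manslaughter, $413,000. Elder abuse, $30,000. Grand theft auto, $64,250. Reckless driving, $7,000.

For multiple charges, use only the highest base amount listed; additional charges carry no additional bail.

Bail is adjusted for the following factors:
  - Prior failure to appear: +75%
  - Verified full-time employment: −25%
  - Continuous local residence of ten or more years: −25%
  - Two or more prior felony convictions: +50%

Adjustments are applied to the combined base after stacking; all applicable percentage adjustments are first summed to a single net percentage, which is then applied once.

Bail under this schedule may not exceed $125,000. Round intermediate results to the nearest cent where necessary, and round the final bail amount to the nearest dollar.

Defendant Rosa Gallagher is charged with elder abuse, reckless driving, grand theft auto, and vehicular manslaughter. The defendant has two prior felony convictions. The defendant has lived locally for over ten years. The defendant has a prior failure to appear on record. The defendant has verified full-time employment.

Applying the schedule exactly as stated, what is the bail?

Base amounts from the schedule: elder abuse $30,000; reckless driving $7,000; grand theft auto $64,250; vehicular manslaughter $413,000.
Stacking rule: use the highest base only. Highest is vehicular manslaughter at $413,000. Combined base = $413,000.
Net percentage adjustment: +75% −25% −25% +50% = +75%. $413,000 × 1.75 = $722,750.
Result $722,750 exceeds the maximum of $125,000; bail is capped at $125,000.

$125,000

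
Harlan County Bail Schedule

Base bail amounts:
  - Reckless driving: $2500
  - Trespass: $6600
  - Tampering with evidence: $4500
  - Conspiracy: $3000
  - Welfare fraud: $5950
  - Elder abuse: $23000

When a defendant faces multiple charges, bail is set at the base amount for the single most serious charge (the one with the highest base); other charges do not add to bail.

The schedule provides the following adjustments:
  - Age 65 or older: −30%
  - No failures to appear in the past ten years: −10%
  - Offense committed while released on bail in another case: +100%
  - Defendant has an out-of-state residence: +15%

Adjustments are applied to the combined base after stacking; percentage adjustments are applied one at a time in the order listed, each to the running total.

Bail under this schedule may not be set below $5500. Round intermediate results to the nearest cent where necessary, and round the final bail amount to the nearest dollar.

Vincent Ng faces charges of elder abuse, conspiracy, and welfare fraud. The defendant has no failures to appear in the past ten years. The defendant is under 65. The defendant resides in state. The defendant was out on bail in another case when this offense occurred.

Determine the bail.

Base amounts from the schedule: elder abuse $23000; conspiracy $3000; welfare fraud $5950.
Stacking rule: use the highest base only. Highest is elder abuse at $23000. Combined base = $23000.
No failures to appear in the past ten years (−10%): $23000 × 0.9 = $20700.
Offense committed while released on bail in another case (+100%): $20700 × 2 = $41400.
$41400 is at or above the $5500 minimum.

$41400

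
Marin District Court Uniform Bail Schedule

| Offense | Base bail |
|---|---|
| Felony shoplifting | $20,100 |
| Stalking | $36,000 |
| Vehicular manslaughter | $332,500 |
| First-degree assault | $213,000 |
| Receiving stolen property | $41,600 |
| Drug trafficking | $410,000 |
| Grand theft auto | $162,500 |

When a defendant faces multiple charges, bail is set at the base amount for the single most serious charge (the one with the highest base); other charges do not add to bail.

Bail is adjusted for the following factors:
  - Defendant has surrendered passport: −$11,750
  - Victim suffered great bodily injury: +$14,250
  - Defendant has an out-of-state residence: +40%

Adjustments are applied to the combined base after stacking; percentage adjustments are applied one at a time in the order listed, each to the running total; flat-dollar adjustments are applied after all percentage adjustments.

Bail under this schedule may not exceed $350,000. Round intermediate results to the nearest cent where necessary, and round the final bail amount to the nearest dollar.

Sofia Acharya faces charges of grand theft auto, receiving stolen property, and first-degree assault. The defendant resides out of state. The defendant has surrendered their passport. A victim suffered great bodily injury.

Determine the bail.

$300,700

Base amounts from the schedule: grand theft auto $162,500; receiving stolen property $41,600; first-degree assault $213,000.
Stacking rule: use the highest base only. Highest is first-degree assault at $213,000. Combined base = $213,000.
Defendant has an out-of-state residence (+40%): $213,000 × 1.4 = $298,200.
Defendant has surrendered passport (−$11,750 flat): $298,200 − $11,750 = $286,450.
Victim suffered great bodily injury (+$14,250 flat): $286,450 + $14,250 = $300,700.
$300,700 is within the $350,000 maximum.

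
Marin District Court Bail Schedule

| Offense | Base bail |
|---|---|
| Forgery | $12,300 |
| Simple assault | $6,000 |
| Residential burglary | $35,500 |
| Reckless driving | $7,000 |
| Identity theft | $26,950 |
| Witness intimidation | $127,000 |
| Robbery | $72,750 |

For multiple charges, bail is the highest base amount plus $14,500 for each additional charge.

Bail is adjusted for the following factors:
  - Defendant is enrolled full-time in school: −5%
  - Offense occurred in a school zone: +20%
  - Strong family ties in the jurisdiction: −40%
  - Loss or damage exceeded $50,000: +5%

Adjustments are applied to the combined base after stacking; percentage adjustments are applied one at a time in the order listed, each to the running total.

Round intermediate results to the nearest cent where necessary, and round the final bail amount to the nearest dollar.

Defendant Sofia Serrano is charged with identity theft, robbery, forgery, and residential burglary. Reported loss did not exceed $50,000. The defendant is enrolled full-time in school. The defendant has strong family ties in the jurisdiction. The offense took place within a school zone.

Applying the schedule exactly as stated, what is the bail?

$79,515

Base amounts from the schedule: identity theft $26,950; robbery $72,750; forgery $12,300; residential burglary $35,500.
Stacking rule: highest base plus $14,500 per additional charge. Highest is robbery at $72,750; 3 additional charges → +$43,500. Combined base = $116,250.
Defendant is enrolled full-time in school (−5%): $116,250 × 0.95 = $110,437.50.
Offense occurred in a school zone (+20%): $110,437.50 × 1.2 = $132,525.
Strong family ties in the jurisdiction (−40%): $132,525 × 0.6 = $79,515.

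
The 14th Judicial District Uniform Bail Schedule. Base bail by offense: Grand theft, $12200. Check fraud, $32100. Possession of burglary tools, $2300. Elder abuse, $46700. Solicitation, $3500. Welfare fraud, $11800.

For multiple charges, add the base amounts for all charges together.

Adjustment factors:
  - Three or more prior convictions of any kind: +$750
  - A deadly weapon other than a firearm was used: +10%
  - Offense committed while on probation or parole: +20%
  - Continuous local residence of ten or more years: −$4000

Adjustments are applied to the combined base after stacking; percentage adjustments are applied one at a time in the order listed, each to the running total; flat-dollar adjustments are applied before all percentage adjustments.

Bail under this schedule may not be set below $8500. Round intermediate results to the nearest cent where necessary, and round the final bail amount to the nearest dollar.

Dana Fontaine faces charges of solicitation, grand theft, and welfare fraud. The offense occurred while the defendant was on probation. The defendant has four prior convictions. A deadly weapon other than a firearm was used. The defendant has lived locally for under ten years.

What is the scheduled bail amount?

Base amounts from the schedule: solicitation $3500; grand theft $12200; welfare fraud $11800.
Stacking rule: sum of all bases. $3500 + $12200 + $11800 = $27500.
Three or more prior convictions of any kind (+$750 flat): $27500 + $750 = $28250.
A deadly weapon other than a firearm was used (+10%): $28250 × 1.1 = $31075.
Offense committed while on probation or parole (+20%): $31075 × 1.2 = $37290.
$37290 is at or above the $8500 minimum.

$37290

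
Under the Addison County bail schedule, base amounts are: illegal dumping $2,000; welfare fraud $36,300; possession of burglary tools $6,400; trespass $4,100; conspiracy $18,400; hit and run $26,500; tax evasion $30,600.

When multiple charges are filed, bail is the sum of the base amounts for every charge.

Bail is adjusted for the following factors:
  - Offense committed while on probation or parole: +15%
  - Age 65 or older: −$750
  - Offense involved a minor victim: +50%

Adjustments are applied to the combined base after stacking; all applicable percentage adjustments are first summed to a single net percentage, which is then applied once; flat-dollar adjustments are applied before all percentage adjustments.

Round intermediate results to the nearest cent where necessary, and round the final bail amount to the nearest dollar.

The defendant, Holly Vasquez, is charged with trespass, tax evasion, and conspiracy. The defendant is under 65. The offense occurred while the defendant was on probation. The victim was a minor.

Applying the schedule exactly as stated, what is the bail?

$87,615

Base amounts from the schedule: trespass $4,100; tax evasion $30,600; conspiracy $18,400.
Stacking rule: sum of all bases. $4,100 + $30,600 + $18,400 = $53,100.
Net percentage adjustment: +15% +50% = +65%. $53,100 × 1.65 = $87,615.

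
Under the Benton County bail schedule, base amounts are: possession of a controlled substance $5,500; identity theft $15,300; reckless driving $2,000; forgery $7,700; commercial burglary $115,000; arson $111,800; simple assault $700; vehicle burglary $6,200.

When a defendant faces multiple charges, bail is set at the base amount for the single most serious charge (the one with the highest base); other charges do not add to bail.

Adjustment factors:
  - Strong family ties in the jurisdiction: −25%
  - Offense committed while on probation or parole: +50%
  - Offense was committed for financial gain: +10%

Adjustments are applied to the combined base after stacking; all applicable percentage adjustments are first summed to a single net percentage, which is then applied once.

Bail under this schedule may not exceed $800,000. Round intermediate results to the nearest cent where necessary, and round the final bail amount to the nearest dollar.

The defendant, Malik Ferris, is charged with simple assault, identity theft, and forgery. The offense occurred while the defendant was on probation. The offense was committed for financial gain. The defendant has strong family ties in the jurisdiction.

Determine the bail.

Base amounts from the schedule: simple assault $700; identity theft $15,300; forgery $7,700.
Stacking rule: use the highest base only. Highest is identity theft at $15,300. Combined base = $15,300.
Net percentage adjustment: −25% +50% +10% = +35%. $15,300 × 1.35 = $20,655.
$20,655 is within the $800,000 maximum.

$20,655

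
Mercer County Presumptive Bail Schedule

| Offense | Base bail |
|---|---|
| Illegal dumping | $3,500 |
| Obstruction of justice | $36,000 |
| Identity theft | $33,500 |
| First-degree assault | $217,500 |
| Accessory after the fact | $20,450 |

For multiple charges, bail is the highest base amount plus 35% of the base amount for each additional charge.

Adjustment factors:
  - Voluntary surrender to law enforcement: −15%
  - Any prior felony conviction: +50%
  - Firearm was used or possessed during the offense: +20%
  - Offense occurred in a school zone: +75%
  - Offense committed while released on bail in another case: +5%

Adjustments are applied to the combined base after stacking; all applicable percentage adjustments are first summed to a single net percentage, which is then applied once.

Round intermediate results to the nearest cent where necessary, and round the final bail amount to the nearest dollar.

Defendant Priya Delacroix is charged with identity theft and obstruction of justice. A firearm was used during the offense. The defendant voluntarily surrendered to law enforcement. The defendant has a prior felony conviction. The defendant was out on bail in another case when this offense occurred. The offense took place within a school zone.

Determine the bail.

Base amounts from the schedule: identity theft $33,500; obstruction of justice $36,000.
Stacking rule: highest base plus 35% of each additional charge. Highest is obstruction of justice at $36,000. Additional: $33,500 × 35% = $11,725. Combined base = $36,000 + $11,725 = $47,725.
Net percentage adjustment: −15% +50% +20% +75% +5% = +135%. $47,725 × 2.35 = $112,153.75.
Rounded to the nearest dollar: $112,154.

$112,154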